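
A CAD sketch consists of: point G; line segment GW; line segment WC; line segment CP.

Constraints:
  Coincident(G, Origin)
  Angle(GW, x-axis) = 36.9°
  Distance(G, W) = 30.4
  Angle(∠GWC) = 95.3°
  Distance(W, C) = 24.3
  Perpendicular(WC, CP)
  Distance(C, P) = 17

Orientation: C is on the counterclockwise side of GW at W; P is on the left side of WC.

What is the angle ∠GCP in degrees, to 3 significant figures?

41.8°

∠GWC = 95.3°, so WC runs at 36.9° + (180° − 95.3°) = 122° from the x-axis; with |WC| = 24.3, C = W + 24.3·(cos 122°, sin 122°) = (11.6, 38.9). WC is perpendicular to CP; with |CP| = 17.0 on the left of WC, P = C + 17.0·(-0.852, -0.524) = (-2.90, 30.0). Then cos ∠GCP = CG·CP / (|CG||CP|), giving 41.8°.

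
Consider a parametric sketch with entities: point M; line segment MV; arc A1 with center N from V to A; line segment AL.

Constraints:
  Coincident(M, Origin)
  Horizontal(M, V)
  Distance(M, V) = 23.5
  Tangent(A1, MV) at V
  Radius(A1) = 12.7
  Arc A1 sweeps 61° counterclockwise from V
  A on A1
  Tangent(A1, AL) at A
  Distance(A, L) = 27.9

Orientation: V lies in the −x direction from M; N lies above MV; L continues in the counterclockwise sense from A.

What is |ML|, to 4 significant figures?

30.97

On A1, V sits at bearing -90° from N; a 61° counterclockwise sweep puts A at bearing -29°, so A = N + 12.7·(cos -29°, sin -29°) = (-12.39, 6.543). The tangent condition forces NA to be normal to AL, so AL runs along (−sin -29°, cos -29°); with |AL| = 27.9, L = (1.134, 30.94). Then |ML| = |L − M| = 30.97.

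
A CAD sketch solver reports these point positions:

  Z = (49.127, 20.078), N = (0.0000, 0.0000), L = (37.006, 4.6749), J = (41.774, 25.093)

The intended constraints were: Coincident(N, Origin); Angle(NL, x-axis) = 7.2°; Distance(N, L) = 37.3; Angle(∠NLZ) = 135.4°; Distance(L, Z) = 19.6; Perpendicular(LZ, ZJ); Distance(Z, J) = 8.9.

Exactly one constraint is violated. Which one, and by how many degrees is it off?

Perpendicular(LZ, ZJ) — off by 3.90°.

N = (0.00, 0.00) ✓; NL at 7.200° ✓; |NL| = 37.30 ✓; ∠NLZ = 135.4° ✓; |LZ| = 19.60 ✓; ∠(LZ, ZJ) = 93.90° ✗; |ZJ| = 8.900 ✓.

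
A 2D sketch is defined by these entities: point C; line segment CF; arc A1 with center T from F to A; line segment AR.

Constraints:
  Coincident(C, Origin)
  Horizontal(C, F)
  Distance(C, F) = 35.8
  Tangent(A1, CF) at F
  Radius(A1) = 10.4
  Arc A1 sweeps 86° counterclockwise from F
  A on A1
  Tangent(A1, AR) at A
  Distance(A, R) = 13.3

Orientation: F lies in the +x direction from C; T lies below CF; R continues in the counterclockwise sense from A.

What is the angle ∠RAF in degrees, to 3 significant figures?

137°

On A1, F sits at bearing 90° from T; an 86° counterclockwise sweep puts A at bearing 176°, so A = T + 10.4·(cos 176°, sin 176°) = (25.4, -9.67). Since A1 is tangent to AR there, TA ⟂ AR, so AR runs along (−sin 176°, cos 176°); with |AR| = 13.3, R = (24.5, -22.9). Then cos ∠RAF = AR·AF / (|AR||AF|), giving 137°.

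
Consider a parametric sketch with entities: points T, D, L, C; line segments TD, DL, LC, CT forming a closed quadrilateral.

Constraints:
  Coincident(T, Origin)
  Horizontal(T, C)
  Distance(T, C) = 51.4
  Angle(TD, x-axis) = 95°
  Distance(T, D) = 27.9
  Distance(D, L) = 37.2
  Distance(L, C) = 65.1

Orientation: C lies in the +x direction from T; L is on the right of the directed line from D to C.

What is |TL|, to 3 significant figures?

15.4

T is at the origin; T and C share the same y with |TC| = 51.4 and C in +x, so C = (51.4, 0). TD runs at 95.0° with |TD| = 27.9, so D = (-2.43, 27.8). L is determined by |DL| = 37.2 and |LC| = 65.1 together: it lies at the intersection of circle(D, 37.2) and circle(C, 65.1). With |DC| = 60.6, the foot of the radical line on DC is 6.74 from D and the perpendicular offset is √(37.2² − 6.74²) = 36.6. Taking the right-of-DC solution: L = (-13.2, -7.80).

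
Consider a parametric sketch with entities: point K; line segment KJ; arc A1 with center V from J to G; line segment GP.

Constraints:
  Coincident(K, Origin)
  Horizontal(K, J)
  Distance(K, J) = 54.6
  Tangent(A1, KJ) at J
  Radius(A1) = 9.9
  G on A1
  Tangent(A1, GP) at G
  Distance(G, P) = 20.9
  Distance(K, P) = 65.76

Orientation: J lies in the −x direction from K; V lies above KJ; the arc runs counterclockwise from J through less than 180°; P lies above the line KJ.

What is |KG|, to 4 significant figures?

48.51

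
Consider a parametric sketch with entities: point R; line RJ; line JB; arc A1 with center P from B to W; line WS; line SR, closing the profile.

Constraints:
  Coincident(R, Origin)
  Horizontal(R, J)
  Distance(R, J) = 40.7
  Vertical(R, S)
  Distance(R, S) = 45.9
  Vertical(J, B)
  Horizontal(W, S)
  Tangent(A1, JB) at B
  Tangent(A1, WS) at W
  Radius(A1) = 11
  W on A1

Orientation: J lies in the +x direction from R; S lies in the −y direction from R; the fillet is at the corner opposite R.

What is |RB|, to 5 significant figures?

53.614

The virtual corner opposite R is at (40.700, -45.900). Since A1 is tangent to JB there, PB ⟂ JB and tangency of A1 to WS means the radius PW is perpendicular to WS, with radius 11.0, so the center P sits 11.0 in from both sides at P = (29.700, -34.900). That places the tangent points at B = (40.700, -34.900) on JB and W = (29.700, -45.900) on WS. Then |RB| = |B − R| = 53.614.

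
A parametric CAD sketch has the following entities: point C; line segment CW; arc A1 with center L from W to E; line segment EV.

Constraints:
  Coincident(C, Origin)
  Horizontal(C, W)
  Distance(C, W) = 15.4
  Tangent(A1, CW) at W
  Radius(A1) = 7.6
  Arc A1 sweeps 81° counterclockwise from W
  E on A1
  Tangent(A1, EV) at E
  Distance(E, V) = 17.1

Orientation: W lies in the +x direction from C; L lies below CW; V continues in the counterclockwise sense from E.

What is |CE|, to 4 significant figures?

10.17

Tangency of A1 to CW means the radius LW is perpendicular to CW, so L = W + (0, -7.6) = (15.40, -7.600). On A1, W sits at bearing 90° from L; an 81° counterclockwise sweep puts E at bearing 171°, so E = L + 7.6·(cos 171°, sin 171°) = (7.894, -6.411). Then |CE| = |E − C| = 10.17.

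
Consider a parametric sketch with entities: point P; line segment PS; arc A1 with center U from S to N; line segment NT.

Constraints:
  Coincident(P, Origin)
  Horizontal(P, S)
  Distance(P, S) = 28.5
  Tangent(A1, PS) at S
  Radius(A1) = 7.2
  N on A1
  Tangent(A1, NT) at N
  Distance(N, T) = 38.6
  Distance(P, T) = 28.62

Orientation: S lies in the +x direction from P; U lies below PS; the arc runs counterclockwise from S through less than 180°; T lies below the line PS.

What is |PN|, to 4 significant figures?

23.67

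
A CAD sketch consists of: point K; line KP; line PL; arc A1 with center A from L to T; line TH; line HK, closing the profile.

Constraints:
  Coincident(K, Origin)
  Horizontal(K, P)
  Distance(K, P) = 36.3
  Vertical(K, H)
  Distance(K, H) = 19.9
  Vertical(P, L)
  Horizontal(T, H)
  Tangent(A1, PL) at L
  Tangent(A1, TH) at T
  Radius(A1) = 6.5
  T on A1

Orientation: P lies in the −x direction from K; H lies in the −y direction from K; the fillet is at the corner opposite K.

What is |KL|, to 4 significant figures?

38.69

The virtual corner opposite K is at (-36.30, -19.90). The tangent condition forces AL to be normal to PL and A1 meets TH tangentially, so AT is at right angles to TH, with radius 6.5, so the center A sits 6.5 in from both sides at A = (-29.80, -13.40). That places the tangent points at L = (-36.30, -13.40) on PL and T = (-29.80, -19.90) on TH. Then |KL| = |L − K| = 38.69.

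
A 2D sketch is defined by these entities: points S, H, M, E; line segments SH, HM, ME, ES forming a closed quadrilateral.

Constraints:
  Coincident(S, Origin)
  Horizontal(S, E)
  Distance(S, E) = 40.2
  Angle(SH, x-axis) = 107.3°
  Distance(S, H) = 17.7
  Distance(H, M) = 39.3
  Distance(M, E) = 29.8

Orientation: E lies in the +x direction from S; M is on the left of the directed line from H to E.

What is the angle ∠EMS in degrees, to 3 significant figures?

63.8°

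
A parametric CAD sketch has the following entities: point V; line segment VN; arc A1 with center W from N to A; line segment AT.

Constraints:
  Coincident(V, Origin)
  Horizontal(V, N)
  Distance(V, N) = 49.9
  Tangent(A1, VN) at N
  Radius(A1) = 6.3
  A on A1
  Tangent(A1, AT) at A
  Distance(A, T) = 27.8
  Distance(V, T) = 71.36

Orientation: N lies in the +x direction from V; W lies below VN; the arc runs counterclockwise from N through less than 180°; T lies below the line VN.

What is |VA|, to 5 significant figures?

46.533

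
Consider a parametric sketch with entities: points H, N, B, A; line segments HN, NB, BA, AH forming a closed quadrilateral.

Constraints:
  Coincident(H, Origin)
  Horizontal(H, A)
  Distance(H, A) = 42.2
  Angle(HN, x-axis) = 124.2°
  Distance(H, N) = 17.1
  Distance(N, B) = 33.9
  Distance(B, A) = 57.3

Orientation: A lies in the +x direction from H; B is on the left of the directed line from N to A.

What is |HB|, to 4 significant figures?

44.69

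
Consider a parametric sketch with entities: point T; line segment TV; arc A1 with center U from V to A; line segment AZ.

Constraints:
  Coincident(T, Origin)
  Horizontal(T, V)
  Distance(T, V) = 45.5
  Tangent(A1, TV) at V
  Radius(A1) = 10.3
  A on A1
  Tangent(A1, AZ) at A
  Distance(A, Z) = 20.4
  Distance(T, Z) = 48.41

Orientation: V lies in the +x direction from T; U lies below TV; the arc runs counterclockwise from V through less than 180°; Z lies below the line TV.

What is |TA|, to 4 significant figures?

36.94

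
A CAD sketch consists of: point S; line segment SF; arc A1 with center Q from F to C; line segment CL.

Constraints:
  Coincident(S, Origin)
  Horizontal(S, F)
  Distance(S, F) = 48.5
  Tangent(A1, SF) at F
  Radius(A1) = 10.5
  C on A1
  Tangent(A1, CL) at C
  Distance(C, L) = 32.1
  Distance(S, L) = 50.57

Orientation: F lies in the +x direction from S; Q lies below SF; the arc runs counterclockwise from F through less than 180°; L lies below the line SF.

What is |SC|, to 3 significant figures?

39.1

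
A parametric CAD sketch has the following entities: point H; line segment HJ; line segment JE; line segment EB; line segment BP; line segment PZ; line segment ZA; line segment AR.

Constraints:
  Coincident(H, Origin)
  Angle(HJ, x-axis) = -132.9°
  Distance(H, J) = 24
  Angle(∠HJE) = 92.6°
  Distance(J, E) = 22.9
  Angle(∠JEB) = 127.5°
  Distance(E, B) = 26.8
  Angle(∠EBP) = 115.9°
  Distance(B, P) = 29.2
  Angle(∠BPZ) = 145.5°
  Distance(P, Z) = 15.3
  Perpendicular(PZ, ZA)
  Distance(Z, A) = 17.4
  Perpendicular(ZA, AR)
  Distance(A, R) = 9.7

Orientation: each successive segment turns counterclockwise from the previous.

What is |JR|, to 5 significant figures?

37.131

H is at the origin; HJ runs at -132.9° with length 24.0, so J = (-16.337, -17.581). ∠HJE = 92.6° gives JE at -45.500° from the x-axis; with |JE| = 22.9, E = (-0.28648, -33.914). ∠JEB = 127.5° gives EB at 7.0000° from the x-axis; with |EB| = 26.8, B = (26.314, -30.648). ∠EBP = 115.9° gives BP at 71.100° from the x-axis; with |BP| = 29.2, P = (35.772, -3.0227). ∠BPZ = 145.5° gives PZ at 105.60° from the x-axis; with |PZ| = 15.3, Z = (31.658, 11.714). The perpendicularity gives ZA at right angles to PZ, so ZA runs at -164.40°; with |ZA| = 17.4, A = (14.899, 7.0345). ZA is perpendicular to AR, so AR runs at -74.400°; with |AR| = 9.7, R = (17.507, -2.3082). Then |JR| = |R − J| = 37.131.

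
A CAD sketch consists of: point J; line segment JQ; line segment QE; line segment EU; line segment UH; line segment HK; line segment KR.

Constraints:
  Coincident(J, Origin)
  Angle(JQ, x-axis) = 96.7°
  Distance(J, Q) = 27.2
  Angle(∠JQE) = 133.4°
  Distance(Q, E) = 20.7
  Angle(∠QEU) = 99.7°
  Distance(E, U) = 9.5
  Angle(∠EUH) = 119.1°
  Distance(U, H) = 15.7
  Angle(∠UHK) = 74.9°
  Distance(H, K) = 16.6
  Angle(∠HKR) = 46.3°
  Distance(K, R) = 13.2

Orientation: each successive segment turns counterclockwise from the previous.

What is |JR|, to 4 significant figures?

36.27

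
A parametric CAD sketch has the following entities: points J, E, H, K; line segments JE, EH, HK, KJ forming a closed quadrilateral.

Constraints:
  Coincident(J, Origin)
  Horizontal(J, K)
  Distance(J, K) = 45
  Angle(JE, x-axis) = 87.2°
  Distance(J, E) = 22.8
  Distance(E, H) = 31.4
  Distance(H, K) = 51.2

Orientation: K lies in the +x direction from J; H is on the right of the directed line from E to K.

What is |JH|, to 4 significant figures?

9.679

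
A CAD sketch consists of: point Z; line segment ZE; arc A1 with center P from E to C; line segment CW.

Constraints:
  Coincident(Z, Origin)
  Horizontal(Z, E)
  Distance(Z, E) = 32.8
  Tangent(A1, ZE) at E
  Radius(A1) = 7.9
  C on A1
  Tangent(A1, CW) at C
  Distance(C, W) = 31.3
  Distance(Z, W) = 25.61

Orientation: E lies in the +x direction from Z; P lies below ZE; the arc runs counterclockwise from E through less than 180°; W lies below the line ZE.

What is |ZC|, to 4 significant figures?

27.21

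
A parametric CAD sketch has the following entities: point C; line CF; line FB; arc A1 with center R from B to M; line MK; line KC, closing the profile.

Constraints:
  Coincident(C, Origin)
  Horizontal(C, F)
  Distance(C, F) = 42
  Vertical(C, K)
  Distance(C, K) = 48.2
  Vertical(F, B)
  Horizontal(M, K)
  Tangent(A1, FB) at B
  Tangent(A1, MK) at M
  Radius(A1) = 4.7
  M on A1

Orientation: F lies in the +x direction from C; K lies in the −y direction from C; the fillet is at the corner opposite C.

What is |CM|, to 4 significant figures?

60.95

C is at the origin; CF is horizontal with |CF| = 42.0 and F on the +x side, so F = (42.00, 0.000). CK is vertical with |CK| = 48.2 and K on the −y side, so K = (0.000, -48.20). The virtual corner opposite C is at (42.00, -48.20). Since A1 is tangent to FB there, RB ⟂ FB and since A1 is tangent to MK there, RM ⟂ MK, with radius 4.7, so the center R sits 4.7 in from both sides at R = (37.30, -43.50). That places the tangent points at B = (42.00, -43.50) on FB and M = (37.30, -48.20) on MK. Then |CM| = |M − C| = 60.95.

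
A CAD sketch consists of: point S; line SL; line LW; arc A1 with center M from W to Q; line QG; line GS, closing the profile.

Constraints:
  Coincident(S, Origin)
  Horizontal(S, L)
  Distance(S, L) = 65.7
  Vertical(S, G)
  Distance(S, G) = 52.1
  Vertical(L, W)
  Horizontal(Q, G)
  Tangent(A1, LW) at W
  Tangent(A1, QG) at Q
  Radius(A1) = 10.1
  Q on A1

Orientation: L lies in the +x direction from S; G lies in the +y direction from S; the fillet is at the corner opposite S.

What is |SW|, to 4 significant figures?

77.98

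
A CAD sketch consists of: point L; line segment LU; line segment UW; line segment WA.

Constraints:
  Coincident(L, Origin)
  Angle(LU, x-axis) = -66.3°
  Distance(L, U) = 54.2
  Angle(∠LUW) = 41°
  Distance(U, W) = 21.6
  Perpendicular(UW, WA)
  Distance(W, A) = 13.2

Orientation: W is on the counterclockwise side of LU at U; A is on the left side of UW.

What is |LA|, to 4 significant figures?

29.54

L is at the origin; LU runs at -66.3° with length 54.2, so U = 54.2·(cos -66.3°, sin -66.3°) = (21.79, -49.63). ∠LUW = 41.0°, so UW runs at -66.3° + (180° − 41.0°) = 72.70° from the x-axis; with |UW| = 21.6, W = U + 21.6·(cos 72.70°, sin 72.70°) = (28.21, -29.01). UW is perpendicular to WA; with |WA| = 13.2 on the left of UW, A = W + 13.2·(-0.9548, 0.2974) = (15.61, -25.08). Then |LA| = |A − L| = 29.54.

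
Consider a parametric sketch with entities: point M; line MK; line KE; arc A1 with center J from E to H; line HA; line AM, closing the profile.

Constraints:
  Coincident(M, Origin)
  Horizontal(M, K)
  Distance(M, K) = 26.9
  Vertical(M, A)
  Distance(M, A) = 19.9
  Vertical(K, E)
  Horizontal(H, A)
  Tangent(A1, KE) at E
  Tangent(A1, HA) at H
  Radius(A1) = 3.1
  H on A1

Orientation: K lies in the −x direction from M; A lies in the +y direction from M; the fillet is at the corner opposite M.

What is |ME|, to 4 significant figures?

31.72

The virtual corner opposite M is at (-26.90, 19.90). Tangency of A1 to KE means the radius JE is perpendicular to KE and tangency of A1 to HA means the radius JH is perpendicular to HA, with radius 3.1, so the center J sits 3.1 in from both sides at J = (-23.80, 16.80). That places the tangent points at E = (-26.90, 16.80) on KE and H = (-23.80, 19.90) on HA. Then |ME| = |E − M| = 31.72.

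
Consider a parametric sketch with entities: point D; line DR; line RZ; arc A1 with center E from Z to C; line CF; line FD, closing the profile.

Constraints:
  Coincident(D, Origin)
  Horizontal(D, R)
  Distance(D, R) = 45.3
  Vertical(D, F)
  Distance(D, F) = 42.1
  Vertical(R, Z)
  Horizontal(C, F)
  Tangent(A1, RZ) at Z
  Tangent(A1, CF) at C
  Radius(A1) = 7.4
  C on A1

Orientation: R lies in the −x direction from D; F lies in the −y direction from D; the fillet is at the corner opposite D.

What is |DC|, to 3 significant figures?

56.6

D is at the origin; D and R share the same y with |DR| = 45.3 and R on the −x side, so R = (-45.3, 0.00). DF is vertical with |DF| = 42.1 and F on the −y side, so F = (0.00, -42.1). The virtual corner opposite D is at (-45.3, -42.1). Tangency of A1 to RZ means the radius EZ is perpendicular to RZ and since A1 is tangent to CF there, EC ⟂ CF, with radius 7.4, so the center E sits 7.4 in from both sides at E = (-37.9, -34.7). That places the tangent points at Z = (-45.3, -34.7) on RZ and C = (-37.9, -42.1) on CF. Then |DC| = |C − D| = 56.6.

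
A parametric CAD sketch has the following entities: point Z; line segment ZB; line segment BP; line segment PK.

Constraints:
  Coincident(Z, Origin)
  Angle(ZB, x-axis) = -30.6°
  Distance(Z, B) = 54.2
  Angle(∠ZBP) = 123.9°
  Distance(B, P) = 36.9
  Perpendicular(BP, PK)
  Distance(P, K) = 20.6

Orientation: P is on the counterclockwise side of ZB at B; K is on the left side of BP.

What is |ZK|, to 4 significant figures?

71.42

Z is at the origin; ZB runs at -30.6° with length 54.2, so B = 54.2·(cos -30.6°, sin -30.6°) = (46.65, -27.59). ∠ZBP = 123.9°, so BP runs at -30.6° + (180° − 123.9°) = 25.50° from the x-axis; with |BP| = 36.9, P = B + 36.9·(cos 25.50°, sin 25.50°) = (79.96, -11.70). The perpendicularity gives PK at right angles to BP; with |PK| = 20.6 on the left of BP, K = P + 20.6·(-0.4305, 0.9026) = (71.09, 6.889). Then |ZK| = |K − Z| = 71.42.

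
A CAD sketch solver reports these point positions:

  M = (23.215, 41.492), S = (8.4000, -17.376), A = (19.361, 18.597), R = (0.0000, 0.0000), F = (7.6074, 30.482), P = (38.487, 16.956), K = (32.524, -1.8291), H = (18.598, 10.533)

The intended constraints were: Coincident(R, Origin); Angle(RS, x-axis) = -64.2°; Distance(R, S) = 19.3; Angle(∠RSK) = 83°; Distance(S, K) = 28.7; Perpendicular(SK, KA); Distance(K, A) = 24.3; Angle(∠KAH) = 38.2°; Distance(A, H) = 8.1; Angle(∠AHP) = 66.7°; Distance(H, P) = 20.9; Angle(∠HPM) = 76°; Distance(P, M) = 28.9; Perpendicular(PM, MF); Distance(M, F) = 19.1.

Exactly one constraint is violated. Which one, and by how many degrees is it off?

Perpendicular(PM, MF) — off by 3.30°.

R = (0.00, 0.00) ✓; RS at -64.20° ✓; |RS| = 19.30 ✓; ∠RSK = 83.00° ✓; |SK| = 28.70 ✓; ∠(SK, KA) = 90.00° ✓; |KA| = 24.30 ✓; ∠KAH = 38.20° ✓; |AH| = 8.100 ✓; ∠AHP = 66.70° ✓; |HP| = 20.90 ✓; ∠HPM = 76.00° ✓; |PM| = 28.90 ✓; ∠(PM, MF) = 93.30° ✗; |MF| = 19.10 ✓.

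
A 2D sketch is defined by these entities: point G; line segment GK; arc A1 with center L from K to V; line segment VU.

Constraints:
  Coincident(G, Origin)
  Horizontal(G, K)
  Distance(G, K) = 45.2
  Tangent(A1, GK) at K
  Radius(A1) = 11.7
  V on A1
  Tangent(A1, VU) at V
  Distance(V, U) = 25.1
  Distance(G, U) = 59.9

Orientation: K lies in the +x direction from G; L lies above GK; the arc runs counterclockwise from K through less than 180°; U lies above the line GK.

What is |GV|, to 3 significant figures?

58.2

G is at the origin; G and K share the same y with |GK| = 45.2 and K on the +x side, so K = (45.2, 0.00). The tangent condition forces LK to be normal to GK, so L = K + (0, 11.7) = (45.2, 11.7). Since LV ⟂ VU (tangency), |LU| = √(11.7² + 25.1²) = 27.7 regardless of where V sits on A1. So U lies on both circle(G, 59.9) and circle(L, 27.7); the above-GK intersection is U = (45.1, 39.4). V is the foot of the tangent from U: V = (55.8, 16.7).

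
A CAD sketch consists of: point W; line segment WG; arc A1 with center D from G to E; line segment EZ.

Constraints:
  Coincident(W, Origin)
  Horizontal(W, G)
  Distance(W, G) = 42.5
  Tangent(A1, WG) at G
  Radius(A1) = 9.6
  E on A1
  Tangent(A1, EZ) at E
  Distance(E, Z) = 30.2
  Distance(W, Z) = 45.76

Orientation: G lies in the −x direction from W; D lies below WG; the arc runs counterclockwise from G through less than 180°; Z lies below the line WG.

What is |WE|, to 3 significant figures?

51.8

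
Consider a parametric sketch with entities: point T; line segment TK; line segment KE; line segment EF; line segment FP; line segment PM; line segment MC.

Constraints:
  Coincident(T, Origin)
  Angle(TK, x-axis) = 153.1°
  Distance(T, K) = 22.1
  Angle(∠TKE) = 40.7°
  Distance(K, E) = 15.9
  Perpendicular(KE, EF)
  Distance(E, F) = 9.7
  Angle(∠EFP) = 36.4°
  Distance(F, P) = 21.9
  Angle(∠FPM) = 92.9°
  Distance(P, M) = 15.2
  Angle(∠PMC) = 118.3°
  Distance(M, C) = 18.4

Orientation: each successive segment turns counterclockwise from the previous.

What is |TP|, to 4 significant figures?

26.28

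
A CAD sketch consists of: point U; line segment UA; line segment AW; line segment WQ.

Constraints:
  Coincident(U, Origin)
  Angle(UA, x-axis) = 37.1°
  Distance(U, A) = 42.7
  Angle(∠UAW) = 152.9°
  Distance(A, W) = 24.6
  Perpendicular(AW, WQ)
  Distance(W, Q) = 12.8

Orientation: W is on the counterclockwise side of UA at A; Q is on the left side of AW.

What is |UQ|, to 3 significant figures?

63.0

U is at the origin; UA runs at 37.1° with length 42.7, so A = 42.7·(cos 37.1°, sin 37.1°) = (34.1, 25.8). ∠UAW = 152.9°, so AW runs at 37.1° + (180° − 152.9°) = 64.2° from the x-axis; with |AW| = 24.6, W = A + 24.6·(cos 64.2°, sin 64.2°) = (44.8, 47.9). AW ⟂ WQ; with |WQ| = 12.8 on the left of AW, Q = W + 12.8·(-0.900, 0.435) = (33.2, 53.5). Then |UQ| = |Q − U| = 63.0.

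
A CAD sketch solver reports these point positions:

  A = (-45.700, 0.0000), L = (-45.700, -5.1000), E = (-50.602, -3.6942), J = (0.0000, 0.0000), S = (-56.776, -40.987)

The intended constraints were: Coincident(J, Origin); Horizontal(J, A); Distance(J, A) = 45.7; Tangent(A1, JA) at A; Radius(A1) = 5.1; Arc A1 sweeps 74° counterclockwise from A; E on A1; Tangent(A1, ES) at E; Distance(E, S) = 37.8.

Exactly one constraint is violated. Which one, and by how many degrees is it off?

Tangent(A1, ES) at E — off by 6.60°.

J = (0.00, 0.00) ✓; J.y = 0.00, A.y = 0.00 ✓; |JA| = 45.70 ✓; ∠(LA, AJ) = 90.00° ✓; |LA| = 5.100 ✓; bearing(L→E) − bearing(L→A) = 74.00° ✓; |LE| = 5.100 ✓; ∠(LE, ES) = 83.40° ✗; |ES| = 37.80 ✓.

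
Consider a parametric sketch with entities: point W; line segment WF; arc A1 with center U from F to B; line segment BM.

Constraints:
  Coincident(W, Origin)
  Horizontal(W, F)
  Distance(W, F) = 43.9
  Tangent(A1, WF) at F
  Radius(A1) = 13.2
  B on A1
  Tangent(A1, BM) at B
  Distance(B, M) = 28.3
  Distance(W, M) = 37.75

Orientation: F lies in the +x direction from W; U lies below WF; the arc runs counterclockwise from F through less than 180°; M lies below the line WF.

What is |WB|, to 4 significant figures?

32.93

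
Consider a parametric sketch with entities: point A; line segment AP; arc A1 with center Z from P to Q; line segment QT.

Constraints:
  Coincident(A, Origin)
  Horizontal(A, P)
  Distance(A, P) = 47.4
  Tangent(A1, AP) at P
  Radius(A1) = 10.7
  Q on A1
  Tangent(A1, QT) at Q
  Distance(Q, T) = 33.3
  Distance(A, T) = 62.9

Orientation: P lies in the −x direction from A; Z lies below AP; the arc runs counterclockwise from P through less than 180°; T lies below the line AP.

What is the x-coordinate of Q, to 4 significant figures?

-57.16

Checks: ∠(ZP, PA) = 90.00° ✓; |ZQ| = 10.70 ✓; ∠(ZQ, QT) = 90.00° ✓; |QT| = 33.30 ✓; |AT| = 62.90 ✓.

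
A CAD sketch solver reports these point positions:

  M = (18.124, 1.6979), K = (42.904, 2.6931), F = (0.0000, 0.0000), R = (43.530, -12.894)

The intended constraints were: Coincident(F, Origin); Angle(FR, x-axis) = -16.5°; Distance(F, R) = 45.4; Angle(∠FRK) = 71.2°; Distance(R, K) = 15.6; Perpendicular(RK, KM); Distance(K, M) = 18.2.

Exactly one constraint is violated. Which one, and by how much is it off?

Distance(K, M) = 18.2 — off by 6.60.

F = (0.00, 0.00) ✓; FR at -16.50° ✓; |FR| = 45.40 ✓; ∠FRK = 71.20° ✓; |RK| = 15.60 ✓; ∠(RK, KM) = 90.00° ✓; |KM| = 24.80 ✗.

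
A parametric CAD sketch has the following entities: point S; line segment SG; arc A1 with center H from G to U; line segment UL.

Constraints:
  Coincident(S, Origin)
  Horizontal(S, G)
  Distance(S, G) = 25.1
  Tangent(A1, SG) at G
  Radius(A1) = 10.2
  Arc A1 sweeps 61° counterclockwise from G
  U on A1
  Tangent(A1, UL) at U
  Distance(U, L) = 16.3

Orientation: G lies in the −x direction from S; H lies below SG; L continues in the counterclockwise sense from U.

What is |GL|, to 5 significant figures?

25.763

S is at the origin; S and G share the same y with |SG| = 25.1 and G on the −x side, so G = (-25.100, 0.0000). A1 meets SG tangentially, so HG is at right angles to SG, so H = G + (0, -10.2) = (-25.100, -10.200). On A1, G sits at bearing 90° from H; a 61° counterclockwise sweep puts U at bearing 151°, so U = H + 10.2·(cos 151°, sin 151°) = (-34.021, -5.2549). The tangent condition forces HU to be normal to UL, so UL runs along (−sin 151°, cos 151°); with |UL| = 16.3, L = (-41.924, -19.511). Then |GL| = |L − G| = 25.763.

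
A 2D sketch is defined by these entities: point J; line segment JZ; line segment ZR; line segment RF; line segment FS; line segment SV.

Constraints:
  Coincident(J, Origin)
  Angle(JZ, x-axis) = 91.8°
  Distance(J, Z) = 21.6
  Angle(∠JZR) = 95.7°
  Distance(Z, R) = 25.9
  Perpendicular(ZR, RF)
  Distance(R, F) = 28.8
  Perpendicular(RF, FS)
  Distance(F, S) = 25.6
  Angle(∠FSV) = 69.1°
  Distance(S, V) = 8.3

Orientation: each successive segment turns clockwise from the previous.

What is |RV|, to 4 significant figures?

30.91

J is at the origin; JZ runs at 91.8° with length 21.6, so Z = (-0.6785, 21.59). ∠JZR = 95.7° gives ZR at 7.500° from the x-axis; with |ZR| = 25.9, R = (25.00, 24.97). The perpendicularity gives RF at right angles to ZR, so RF runs at -82.50°; with |RF| = 28.8, F = (28.76, -3.584). RF ⟂ FS, so FS runs at -172.5°; with |FS| = 25.6, S = (3.378, -6.925). ∠FSV = 69.1° gives SV at 76.60° from the x-axis; with |SV| = 8.3, V = (5.302, 1.149). Then |RV| = |V − R| = 30.91.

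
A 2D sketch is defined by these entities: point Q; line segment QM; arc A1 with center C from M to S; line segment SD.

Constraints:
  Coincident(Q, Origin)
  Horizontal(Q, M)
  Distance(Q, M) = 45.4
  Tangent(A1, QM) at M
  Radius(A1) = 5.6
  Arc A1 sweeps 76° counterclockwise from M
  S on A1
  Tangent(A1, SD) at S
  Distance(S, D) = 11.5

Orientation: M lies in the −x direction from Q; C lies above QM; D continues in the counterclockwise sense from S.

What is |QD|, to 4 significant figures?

40.25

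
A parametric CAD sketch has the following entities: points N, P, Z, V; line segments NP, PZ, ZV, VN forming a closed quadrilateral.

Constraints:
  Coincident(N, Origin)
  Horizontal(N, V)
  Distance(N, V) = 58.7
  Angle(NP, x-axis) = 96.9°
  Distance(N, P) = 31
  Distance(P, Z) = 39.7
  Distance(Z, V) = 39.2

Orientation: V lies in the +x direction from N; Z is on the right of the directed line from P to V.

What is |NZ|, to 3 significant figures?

19.6

N is at the origin; NV is horizontal with |NV| = 58.7 and V in +x, so V = (58.7, 0). NP runs at 96.9° with |NP| = 31.0, so P = (-3.72, 30.8). Z is determined by |PZ| = 39.7 and |ZV| = 39.2 together: it lies at the intersection of circle(P, 39.7) and circle(V, 39.2). With |PV| = 69.6, the foot of the radical line on PV is 35.1 from P and the perpendicular offset is √(39.7² − 35.1²) = 18.6. Taking the right-of-PV solution: Z = (19.5, -1.40).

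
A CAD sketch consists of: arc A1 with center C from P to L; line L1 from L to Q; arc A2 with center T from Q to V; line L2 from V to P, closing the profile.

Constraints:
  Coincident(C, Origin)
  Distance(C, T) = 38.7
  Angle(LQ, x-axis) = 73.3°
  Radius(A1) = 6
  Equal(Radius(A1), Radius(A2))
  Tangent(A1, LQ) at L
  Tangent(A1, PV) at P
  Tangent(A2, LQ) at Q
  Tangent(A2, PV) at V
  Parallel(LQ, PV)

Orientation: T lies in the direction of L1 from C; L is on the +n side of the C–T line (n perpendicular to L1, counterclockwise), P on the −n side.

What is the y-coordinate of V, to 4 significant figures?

35.34

The slot axis is L1's direction at 73.3°, so u = (cos 73.3°, sin 73.3°) = (0.2874, 0.9578) and n = (−sin 73.3°, cos 73.3°) = (-0.9578, 0.2874). C is at the origin and T lies 38.7 along u from C, so T = 38.7·u = (11.12, 37.07). Tangency of A1 to both parallel lines with radius 6.0 puts L and P at C ± 6.0·n: L = (-5.747, 1.724), P = (5.747, -1.724). Equal radii place Q and V the same way about T: Q = T + 6.0·n = (5.374, 38.79), V = T − 6.0·n = (16.87, 35.34). So V.y = 35.34.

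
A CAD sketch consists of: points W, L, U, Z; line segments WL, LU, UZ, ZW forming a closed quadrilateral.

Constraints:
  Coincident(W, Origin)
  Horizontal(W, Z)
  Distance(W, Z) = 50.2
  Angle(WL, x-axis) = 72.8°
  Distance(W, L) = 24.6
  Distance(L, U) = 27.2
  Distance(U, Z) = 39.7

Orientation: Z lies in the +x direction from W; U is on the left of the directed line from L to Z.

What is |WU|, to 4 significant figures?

47.45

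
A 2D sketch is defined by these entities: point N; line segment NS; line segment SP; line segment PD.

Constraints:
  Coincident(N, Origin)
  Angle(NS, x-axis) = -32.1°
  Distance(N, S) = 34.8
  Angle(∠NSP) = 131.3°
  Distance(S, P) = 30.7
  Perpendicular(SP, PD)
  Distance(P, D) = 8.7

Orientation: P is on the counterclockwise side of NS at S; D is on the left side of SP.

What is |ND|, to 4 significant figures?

56.43

N is at the origin; NS runs at -32.1° with length 34.8, so S = 34.8·(cos -32.1°, sin -32.1°) = (29.48, -18.49). ∠NSP = 131.3°, so SP runs at -32.1° + (180° − 131.3°) = 16.60° from the x-axis; with |SP| = 30.7, P = S + 30.7·(cos 16.60°, sin 16.60°) = (58.90, -9.722). SP is perpendicular to PD; with |PD| = 8.7 on the left of SP, D = P + 8.7·(-0.2857, 0.9583) = (56.41, -1.385). Then |ND| = |D − N| = 56.43.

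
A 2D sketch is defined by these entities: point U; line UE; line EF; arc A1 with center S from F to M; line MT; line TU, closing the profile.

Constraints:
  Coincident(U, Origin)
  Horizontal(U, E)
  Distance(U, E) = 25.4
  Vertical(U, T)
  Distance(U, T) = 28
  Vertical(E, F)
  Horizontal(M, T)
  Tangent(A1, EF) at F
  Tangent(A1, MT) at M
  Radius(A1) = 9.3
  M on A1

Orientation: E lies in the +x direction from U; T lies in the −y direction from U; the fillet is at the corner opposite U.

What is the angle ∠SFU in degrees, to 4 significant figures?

36.36°

U is at the origin; U and E share the same y with |UE| = 25.4 and E on the +x side, so E = (25.40, 0.000). UT is vertical with |UT| = 28.0 and T on the −y side, so T = (0.000, -28.00). The virtual corner opposite U is at (25.40, -28.00). The tangent condition forces SF to be normal to EF and since A1 is tangent to MT there, SM ⟂ MT, with radius 9.3, so the center S sits 9.3 in from both sides at S = (16.10, -18.70). That places the tangent points at F = (25.40, -18.70) on EF and M = (16.10, -28.00) on MT. Then cos ∠SFU = FS·FU / (|FS||FU|), giving 36.36°.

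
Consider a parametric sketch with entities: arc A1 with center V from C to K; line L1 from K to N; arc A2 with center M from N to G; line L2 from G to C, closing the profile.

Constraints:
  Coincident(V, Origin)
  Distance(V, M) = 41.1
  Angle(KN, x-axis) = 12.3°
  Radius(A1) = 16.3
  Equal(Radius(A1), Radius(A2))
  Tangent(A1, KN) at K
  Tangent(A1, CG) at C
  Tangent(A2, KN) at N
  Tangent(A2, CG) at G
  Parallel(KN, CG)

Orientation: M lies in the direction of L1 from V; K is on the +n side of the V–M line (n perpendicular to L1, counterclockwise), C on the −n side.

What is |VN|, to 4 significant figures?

44.21

Tangency of A1 to both parallel lines with radius 16.3 puts K and C at V ± 16.3·n: K = (-3.472, 15.93), C = (3.472, -15.93). Equal radii place N and G the same way about M: N = M + 16.3·n = (36.68, 24.68), G = M − 16.3·n = (43.63, -7.170). Then |VN| = |N − V| = 44.21.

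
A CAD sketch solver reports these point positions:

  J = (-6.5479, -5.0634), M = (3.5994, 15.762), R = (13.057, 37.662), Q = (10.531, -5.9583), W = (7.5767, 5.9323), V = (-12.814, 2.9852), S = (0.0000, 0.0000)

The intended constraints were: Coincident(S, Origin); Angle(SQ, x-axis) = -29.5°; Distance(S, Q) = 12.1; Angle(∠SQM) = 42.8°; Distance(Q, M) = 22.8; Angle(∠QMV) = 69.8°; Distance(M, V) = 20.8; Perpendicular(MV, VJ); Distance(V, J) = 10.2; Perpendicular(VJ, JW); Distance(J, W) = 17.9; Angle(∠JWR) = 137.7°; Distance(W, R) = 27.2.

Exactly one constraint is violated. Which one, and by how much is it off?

Distance(W, R) = 27.2 — off by 5.00.

S = (0.00, 0.00) ✓; SQ at -29.50° ✓; |SQ| = 12.10 ✓; ∠SQM = 42.80° ✓; |QM| = 22.80 ✓; ∠QMV = 69.80° ✓; |MV| = 20.80 ✓; ∠(MV, VJ) = 90.00° ✓; |VJ| = 10.20 ✓; ∠(VJ, JW) = 90.00° ✓; |JW| = 17.90 ✓; ∠JWR = 137.7° ✓; |WR| = 32.20 ✗.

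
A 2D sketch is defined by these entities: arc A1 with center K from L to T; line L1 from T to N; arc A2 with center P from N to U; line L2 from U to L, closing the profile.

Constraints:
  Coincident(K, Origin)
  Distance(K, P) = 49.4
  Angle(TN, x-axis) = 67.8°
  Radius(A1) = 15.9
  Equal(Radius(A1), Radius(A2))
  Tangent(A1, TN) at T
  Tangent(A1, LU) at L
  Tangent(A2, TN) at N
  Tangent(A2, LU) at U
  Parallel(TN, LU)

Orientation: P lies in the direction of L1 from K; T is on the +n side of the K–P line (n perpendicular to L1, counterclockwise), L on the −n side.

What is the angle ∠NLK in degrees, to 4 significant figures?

57.23°

The slot axis is L1's direction at 67.8°, so u = (cos 67.8°, sin 67.8°) = (0.3778, 0.9259) and n = (−sin 67.8°, cos 67.8°) = (-0.9259, 0.3778). K is at the origin and P lies 49.4 along u from K, so P = 49.4·u = (18.67, 45.74). Tangency of A1 to both parallel lines with radius 15.9 puts T and L at K ± 15.9·n: T = (-14.72, 6.008), L = (14.72, -6.008). Equal radii place N and U the same way about P: N = P + 15.9·n = (3.944, 51.75), U = P − 15.9·n = (33.39, 39.73). Then cos ∠NLK = LN·LK / (|LN||LK|), giving 57.23°.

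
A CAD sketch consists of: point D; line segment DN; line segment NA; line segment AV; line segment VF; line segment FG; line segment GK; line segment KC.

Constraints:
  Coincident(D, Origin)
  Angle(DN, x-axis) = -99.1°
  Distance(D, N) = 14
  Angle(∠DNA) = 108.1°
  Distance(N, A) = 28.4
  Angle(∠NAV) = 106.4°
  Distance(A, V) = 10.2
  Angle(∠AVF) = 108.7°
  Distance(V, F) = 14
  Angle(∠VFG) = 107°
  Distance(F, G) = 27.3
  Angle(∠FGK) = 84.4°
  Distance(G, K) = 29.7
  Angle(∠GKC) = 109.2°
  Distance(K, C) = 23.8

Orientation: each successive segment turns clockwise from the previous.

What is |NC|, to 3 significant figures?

41.8

D is at the origin; DN runs at -99.1° with length 14.0, so N = (-2.21, -13.8). ∠DNA = 108.1° gives NA at -171° from the x-axis; with |NA| = 28.4, A = (-30.3, -18.3). ∠NAV = 106.4° gives AV at 115° from the x-axis; with |AV| = 10.2, V = (-34.6, -9.05). ∠AVF = 108.7° gives VF at 44.1° from the x-axis; with |VF| = 14.0, F = (-24.6, 0.690). ∠VFG = 107.0° gives FG at -28.9° from the x-axis; with |FG| = 27.3, G = (-0.686, -12.5). ∠FGK = 84.4° gives GK at -125° from the x-axis; with |GK| = 29.7, K = (-17.5, -37.0). ∠GKC = 109.2° gives KC at 165° from the x-axis; with |KC| = 23.8, C = (-40.5, -30.7). Then |NC| = |C − N| = 41.8.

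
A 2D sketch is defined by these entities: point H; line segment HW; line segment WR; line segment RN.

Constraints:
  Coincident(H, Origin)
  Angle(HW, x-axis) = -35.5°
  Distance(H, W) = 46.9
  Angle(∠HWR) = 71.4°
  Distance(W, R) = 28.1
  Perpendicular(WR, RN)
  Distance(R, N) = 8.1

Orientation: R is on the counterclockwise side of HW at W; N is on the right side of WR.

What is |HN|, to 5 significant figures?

54.168

H is at the origin; HW runs at -35.5° with length 46.9, so W = 46.9·(cos -35.5°, sin -35.5°) = (38.182, -27.235). ∠HWR = 71.4°, so WR runs at -35.5° + (180° − 71.4°) = 73.100° from the x-axis; with |WR| = 28.1, R = W + 28.1·(cos 73.100°, sin 73.100°) = (46.351, -0.34851). The perpendicularity gives RN at right angles to WR; with |RN| = 8.1 on the right of WR, N = R + 8.1·(0.95681, -0.29070) = (54.101, -2.7032). Then |HN| = |N − H| = 54.168.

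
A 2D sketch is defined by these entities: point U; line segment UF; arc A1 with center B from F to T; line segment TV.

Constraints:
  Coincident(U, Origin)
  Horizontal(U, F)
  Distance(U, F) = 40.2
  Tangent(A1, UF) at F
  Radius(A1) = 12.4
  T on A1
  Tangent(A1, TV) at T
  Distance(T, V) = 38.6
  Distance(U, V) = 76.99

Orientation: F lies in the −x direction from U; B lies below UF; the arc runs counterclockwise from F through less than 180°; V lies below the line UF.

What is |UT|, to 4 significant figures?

53.20

U is at the origin; UF is horizontal with |UF| = 40.2 and F on the −x side, so F = (-40.20, 0.000). A1 meets UF tangentially, so BF is at right angles to UF, so B = F + (0, -12.4) = (-40.20, -12.40). Since BT ⟂ TV (tangency), |BV| = √(12.4² + 38.6²) = 40.54 regardless of where T sits on A1. So V lies on both circle(U, 76.99) and circle(B, 40.54); the below-UF intersection is V = (-60.67, -47.39). T is the foot of the tangent from V: T = (-52.31, -9.712).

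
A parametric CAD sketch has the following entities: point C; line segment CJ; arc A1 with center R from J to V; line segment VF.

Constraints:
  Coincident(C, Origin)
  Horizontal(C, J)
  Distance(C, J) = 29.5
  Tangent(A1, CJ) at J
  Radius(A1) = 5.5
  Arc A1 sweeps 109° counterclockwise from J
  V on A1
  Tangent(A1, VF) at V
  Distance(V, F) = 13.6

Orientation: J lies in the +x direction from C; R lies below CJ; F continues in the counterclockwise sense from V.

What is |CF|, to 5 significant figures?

35.089

C is at the origin; CJ is horizontal with |CJ| = 29.5 and J on the +x side, so J = (29.500, 0.0000). The tangent condition forces RJ to be normal to CJ, so R = J + (0, -5.5) = (29.500, -5.5000). On A1, J sits at bearing 90° from R; a 109° counterclockwise sweep puts V at bearing 199°, so V = R + 5.5·(cos 199°, sin 199°) = (24.300, -7.2906). A1 meets VF tangentially, so RV is at right angles to VF, so VF runs along (−sin 199°, cos 199°); with |VF| = 13.6, F = (28.727, -20.150). Then |CF| = |F − C| = 35.089.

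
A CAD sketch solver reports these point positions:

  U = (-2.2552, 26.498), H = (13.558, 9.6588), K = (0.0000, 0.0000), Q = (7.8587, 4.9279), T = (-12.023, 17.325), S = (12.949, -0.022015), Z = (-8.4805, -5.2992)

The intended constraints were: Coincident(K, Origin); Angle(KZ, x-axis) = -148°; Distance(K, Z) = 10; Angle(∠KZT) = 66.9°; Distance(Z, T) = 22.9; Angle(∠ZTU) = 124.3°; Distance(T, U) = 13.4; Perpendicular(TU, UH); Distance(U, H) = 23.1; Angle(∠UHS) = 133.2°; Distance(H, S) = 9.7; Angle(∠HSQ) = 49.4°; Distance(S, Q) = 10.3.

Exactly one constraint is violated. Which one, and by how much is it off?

Distance(S, Q) = 10.3 — off by 3.20.

K = (0.00, 0.00) ✓; KZ at -148.0° ✓; |KZ| = 10.00 ✓; ∠KZT = 66.90° ✓; |ZT| = 22.90 ✓; ∠ZTU = 124.3° ✓; |TU| = 13.40 ✓; ∠(TU, UH) = 90.00° ✓; |UH| = 23.10 ✓; ∠UHS = 133.2° ✓; |HS| = 9.700 ✓; ∠HSQ = 49.40° ✓; |SQ| = 7.100 ✗.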